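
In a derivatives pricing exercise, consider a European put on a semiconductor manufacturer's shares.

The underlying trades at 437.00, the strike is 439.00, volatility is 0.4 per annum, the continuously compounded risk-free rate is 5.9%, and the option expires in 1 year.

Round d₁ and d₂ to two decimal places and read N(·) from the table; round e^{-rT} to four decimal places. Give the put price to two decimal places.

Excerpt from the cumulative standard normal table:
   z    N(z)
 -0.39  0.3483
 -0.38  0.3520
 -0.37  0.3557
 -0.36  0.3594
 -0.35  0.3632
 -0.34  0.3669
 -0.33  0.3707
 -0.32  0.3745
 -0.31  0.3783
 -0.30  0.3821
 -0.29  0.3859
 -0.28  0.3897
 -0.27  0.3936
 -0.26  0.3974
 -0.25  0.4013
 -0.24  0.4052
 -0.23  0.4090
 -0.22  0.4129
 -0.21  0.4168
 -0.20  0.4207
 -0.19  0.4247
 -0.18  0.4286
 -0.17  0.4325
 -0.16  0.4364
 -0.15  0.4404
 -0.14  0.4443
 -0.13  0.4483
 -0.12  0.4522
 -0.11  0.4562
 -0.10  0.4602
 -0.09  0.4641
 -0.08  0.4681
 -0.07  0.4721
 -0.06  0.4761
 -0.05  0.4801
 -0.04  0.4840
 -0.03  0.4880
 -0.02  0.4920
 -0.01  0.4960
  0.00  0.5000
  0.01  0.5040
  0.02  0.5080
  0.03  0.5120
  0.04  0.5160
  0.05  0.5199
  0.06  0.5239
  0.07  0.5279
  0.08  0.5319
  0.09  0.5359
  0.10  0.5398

56.48

σ√T = 0.4 × 1.0000 = 0.4000
d₁ = [ln(437/439) + (0.059 + ½·0.4²)·1] / (σ√T) = (-0.0046 + 0.1390) / 0.4000 = 0.3361 ⇒ 0.34
d₂ = 0.3361 − 0.4000 = -0.0639 ⇒ -0.06
e^(−rT) = e^(−0.059·1) = 0.9427
N(−d₂) = N(0.06) = 0.5239;  N(−d₁) = N(-0.34) = 0.3669
P = 439·0.9427·0.5239 − 437·0.3669 = 216.8136 − 160.3353 = 56.4783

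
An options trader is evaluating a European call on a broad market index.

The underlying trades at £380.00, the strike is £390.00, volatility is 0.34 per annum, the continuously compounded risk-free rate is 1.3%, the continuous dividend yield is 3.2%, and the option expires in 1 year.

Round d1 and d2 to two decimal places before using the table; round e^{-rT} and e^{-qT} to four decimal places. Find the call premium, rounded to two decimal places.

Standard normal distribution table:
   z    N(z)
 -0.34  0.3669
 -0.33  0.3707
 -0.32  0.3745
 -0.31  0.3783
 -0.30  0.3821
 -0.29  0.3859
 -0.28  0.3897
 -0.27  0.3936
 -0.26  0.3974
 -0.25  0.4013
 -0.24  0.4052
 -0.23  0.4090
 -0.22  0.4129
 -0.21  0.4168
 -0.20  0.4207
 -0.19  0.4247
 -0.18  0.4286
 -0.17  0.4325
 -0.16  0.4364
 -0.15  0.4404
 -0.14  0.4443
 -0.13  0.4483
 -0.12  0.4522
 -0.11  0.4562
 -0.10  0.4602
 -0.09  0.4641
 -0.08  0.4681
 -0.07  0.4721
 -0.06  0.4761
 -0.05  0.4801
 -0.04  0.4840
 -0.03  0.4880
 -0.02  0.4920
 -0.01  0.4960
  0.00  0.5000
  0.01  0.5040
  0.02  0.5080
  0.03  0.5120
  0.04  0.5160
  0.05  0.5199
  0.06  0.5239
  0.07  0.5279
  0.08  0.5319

T = 1;  σ√T = 0.3400
d₁ = [ln(380/390) + (0.013 − 0.032 + 0.34²/2)·1] / 0.3400 = [-0.0260 + 0.0388] / 0.3400 = 0.0377 ⇒ 0.04
d₂ = d₁ − σ√T = 0.0377 − 0.3400 = -0.3023 ⇒ -0.30
exp(−qT) = exp(−0.032·1) = 0.9685;  exp(−rT) = exp(−0.013·1) = 0.9871
C = 380·0.9685·N(0.04) − 390·0.9871·N(-0.30) = 380·0.9685·0.5160 − 390·0.9871·0.3821 = 189.9035 − 147.0967 = 42.8068

£42.81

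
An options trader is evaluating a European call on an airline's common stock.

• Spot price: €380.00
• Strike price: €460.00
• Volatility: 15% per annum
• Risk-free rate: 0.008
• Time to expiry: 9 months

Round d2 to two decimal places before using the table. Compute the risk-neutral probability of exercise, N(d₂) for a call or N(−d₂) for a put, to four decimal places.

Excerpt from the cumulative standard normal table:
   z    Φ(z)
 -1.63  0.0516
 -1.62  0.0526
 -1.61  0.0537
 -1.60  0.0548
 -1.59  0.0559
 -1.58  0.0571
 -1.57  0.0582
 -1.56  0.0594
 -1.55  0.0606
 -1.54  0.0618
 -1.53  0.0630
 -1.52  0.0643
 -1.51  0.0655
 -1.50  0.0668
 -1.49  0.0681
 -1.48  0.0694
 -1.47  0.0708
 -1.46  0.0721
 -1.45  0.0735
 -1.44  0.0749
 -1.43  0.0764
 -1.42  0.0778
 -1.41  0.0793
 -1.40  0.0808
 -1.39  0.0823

0.0681

σ√T = 0.15·√0.75 = 0.1299
d₁ = [ln(380/460) + (0.008 + 0.15²/2)·0.75] / 0.1299 = [-0.1911 + 0.0144] / 0.1299 = -1.3596 → -1.36
d₂ = d₁ − σ√T = -1.3596 − 0.1299 = -1.4895 → -1.49
Pr(exercise) under Q = N(d₂) = 0.0681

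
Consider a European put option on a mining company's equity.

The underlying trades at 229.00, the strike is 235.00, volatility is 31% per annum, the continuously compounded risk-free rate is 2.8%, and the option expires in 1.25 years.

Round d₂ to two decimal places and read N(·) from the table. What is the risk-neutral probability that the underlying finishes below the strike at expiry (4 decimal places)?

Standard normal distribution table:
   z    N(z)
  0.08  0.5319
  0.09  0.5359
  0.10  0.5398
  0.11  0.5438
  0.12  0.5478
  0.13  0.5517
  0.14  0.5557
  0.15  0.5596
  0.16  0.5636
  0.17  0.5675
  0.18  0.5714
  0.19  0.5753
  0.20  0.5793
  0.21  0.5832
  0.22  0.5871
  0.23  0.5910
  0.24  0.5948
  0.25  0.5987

σ√T = 0.31·√1.25 = 0.3466
d₁ = [ln(229/235) + (0.028 + ½·0.31²)·1.25] / (σ√T) = (-0.0259 + 0.0951) / 0.3466 = 0.1997 ⇒ 0.20
d₂ = 0.1997 − 0.3466 = -0.1469 ⇒ -0.15
Pr(exercise) under Q = N(−d₂) = N(0.15) = 0.5596

0.5596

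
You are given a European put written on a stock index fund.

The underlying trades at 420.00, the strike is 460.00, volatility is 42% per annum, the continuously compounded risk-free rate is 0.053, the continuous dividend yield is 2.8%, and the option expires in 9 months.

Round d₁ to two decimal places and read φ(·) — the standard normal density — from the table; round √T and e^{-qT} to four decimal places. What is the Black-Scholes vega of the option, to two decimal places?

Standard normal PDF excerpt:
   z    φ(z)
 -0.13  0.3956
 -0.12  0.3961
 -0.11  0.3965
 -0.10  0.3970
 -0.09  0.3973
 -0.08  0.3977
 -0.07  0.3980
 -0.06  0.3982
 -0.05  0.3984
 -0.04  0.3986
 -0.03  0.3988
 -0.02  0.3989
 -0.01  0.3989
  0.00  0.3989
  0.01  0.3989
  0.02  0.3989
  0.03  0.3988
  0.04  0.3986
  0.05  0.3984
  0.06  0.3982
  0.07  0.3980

σ√T = 0.42 × 0.8660 = 0.3637
d₁ = [ln(420/460) + (0.053 − 0.028 + 0.42²/2)·0.75] / 0.3637 = [-0.0910 + 0.0849] / 0.3637 = -0.0167 which rounds to -0.02
√T = √0.75 = 0.8660
φ(d₁) = φ(-0.02) = 0.3989
exp(−qT) = exp(−0.028·0.75) = 0.9792
vega = S·exp(−qT)·φ(d₁)·√T = 420·0.9792·0.3989·0.8660 = 142.0701

142.07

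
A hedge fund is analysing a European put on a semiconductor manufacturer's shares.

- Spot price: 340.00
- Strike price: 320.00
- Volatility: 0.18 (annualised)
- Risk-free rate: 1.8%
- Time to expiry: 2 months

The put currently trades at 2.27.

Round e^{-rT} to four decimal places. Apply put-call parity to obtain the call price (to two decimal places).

23.23

exp(−rT) = exp(−0.018·0.1667) = 0.9970
Put-call parity: C − P = S − K·e^(−rT) = 340 − 320·0.9970 = 340 − 319.0400 = 20.9600
C = P + (C − P) = 2.27 + (20.9600) = 23.2300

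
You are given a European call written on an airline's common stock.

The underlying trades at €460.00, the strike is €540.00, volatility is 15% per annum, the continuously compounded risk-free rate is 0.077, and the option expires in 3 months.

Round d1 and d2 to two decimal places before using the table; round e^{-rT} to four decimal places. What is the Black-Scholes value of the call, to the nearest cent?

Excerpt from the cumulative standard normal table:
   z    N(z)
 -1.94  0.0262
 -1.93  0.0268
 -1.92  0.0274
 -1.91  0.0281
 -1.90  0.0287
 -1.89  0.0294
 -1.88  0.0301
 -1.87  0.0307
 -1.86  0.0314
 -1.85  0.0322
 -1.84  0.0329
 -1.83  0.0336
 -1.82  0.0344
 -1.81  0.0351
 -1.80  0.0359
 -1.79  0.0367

€0.62

σ√T = 0.15·√0.25 = 0.0750
d₁ = [ln(460/540) + (0.077 + ½·0.15²)·0.25] / (σ√T) = (-0.1603 + 0.0221) / 0.0750 = -1.8437 which rounds to -1.84
d₂ = -1.8437 − 0.0750 = -1.9187 which rounds to -1.92
exp(−rT) = exp(−0.077·0.25) = 0.9809
C = 460·N(-1.84) − 540·0.9809·N(-1.92) = 460·0.0329 − 540·0.9809·0.0274 = 15.1340 − 14.5134 = 0.6206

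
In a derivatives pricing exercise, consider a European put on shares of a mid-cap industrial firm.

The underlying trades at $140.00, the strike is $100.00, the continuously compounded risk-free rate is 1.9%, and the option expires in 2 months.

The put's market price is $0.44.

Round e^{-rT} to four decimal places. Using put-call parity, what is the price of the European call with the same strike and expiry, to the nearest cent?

$40.76

e^(−rT) = e^(−0.019·0.1667) = 0.9968
Put-call parity: C − P = S − K·e^(−rT) = 140 − 100·0.9968 = 140 − 99.6800 = 40.3200
C = P + (C − P) = 0.44 + (40.3200) = 40.7600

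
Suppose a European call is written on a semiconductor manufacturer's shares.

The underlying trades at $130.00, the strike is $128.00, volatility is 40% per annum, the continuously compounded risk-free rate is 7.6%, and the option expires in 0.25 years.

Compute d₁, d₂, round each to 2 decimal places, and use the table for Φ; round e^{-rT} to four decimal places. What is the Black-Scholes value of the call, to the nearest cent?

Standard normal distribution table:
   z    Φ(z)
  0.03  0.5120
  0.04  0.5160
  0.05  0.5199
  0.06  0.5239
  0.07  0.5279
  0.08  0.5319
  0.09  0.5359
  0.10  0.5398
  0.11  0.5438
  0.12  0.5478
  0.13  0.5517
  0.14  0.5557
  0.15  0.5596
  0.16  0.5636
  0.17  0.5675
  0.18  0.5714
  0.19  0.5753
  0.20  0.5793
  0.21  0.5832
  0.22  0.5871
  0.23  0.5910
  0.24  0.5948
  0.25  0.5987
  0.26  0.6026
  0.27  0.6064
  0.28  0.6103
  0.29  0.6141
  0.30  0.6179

σ√T = 0.4 × 0.5000 = 0.2000
d₁ = [ln(130/128) + (0.076 + 0.4²/2)·0.25] / 0.2000 = [0.0155 + 0.0390] / 0.2000 = 0.2725 which rounds to 0.27
d₂ = d₁ − σ√T = 0.2725 − 0.2000 = 0.0725 which rounds to 0.07
exp(−rT) = exp(−0.076·0.25) = 0.9812
N(d₁) = N(0.27) = 0.6064;  N(d₂) = N(0.07) = 0.5279
C = 130·0.6064 − 128·0.9812·0.5279 = 78.8320 − 66.3009 = 12.5311

$12.53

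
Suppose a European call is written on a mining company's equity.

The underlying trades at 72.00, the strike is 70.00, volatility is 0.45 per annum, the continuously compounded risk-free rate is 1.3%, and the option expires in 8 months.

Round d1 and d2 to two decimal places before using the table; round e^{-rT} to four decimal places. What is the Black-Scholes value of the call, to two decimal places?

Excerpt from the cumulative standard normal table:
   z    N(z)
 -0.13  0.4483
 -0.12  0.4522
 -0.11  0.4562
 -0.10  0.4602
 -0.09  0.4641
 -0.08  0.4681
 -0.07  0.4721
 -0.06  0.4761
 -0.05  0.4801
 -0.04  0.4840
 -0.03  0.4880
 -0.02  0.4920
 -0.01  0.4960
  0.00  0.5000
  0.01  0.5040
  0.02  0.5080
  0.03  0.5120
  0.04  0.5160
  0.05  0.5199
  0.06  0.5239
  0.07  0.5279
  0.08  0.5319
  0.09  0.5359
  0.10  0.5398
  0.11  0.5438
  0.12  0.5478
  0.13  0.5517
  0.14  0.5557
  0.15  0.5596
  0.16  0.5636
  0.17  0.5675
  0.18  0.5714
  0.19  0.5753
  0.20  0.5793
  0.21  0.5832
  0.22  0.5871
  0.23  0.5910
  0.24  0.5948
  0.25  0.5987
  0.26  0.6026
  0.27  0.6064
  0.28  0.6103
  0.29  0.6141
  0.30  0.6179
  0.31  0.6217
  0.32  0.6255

T = 0.6667;  σ√T = 0.3674
d₁ = [ln(72/70) + (0.013 + ½·0.45²)·0.6667] / (σ√T) = (0.0282 + 0.0762) / 0.3674 = 0.2840 → 0.28
d₂ = 0.2840 − 0.3674 = -0.0835 → -0.08
exp(−rT) = exp(−0.013·0.6667) = 0.9914
N(d₁) = N(0.28) = 0.6103;  N(d₂) = N(-0.08) = 0.4681
C = 72·0.6103 − 70·0.9914·0.4681 = 43.9416 − 32.4852 = 11.4564

11.46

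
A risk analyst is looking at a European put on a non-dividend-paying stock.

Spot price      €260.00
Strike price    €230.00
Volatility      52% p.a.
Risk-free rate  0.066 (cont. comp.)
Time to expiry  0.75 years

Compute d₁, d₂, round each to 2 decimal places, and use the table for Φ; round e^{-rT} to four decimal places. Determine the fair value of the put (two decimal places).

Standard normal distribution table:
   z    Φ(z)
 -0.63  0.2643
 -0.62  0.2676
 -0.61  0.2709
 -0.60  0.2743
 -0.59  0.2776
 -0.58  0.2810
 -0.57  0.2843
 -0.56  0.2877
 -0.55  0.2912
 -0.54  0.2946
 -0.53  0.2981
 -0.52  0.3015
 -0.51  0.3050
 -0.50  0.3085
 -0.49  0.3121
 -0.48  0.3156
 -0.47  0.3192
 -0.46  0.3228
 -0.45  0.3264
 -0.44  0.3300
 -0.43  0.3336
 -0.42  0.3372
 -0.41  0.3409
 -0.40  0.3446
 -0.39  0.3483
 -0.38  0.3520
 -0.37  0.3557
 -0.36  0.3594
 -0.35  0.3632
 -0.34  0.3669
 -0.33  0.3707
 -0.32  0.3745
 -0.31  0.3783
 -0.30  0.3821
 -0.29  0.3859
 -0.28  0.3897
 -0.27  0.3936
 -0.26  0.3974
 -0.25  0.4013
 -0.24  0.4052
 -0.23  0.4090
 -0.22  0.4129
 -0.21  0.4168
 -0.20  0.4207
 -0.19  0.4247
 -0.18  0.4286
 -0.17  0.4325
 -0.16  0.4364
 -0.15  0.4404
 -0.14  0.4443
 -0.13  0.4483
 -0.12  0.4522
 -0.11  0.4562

σ√T = 0.52·√0.75 = 0.4503
d₁ = [ln(260/230) + (0.066 + 0.52²/2)·0.75] / 0.4503 = [0.1226 + 0.1509] / 0.4503 = 0.6073 → 0.61
d₂ = d₁ − σ√T = 0.6073 − 0.4503 = 0.1570 → 0.16
e^(−rT) = e^(−0.066·0.75) = 0.9517
N(−d₂) = N(-0.16) = 0.4364;  N(−d₁) = N(-0.61) = 0.2709
P = 230·0.9517·0.4364 − 260·0.2709 = 95.5240 − 70.4340 = 25.0900

€25.09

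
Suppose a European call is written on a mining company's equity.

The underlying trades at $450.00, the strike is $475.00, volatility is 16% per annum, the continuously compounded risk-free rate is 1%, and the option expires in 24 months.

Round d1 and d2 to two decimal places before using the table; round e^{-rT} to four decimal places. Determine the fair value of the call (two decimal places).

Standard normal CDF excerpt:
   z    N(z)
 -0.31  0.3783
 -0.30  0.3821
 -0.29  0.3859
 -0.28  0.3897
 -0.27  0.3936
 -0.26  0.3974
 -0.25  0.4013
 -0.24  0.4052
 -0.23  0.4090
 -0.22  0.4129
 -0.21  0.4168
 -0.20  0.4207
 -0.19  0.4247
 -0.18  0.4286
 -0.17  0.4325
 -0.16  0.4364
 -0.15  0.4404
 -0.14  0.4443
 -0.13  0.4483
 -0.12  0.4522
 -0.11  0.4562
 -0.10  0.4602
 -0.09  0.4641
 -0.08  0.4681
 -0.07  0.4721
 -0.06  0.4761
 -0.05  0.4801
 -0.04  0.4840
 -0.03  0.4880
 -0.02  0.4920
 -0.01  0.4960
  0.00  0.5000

$32.77

σ√T = 0.16·√2 = 0.2263
d₁ = [ln(450/475) + (0.01 + 0.16²/2)·2] / 0.2263 = [-0.0541 + 0.0456] / 0.2263 = -0.0374 ≈ -0.04
d₂ = d₁ − σ√T = -0.0374 − 0.2263 = -0.2637 ≈ -0.26
exp(−rT) = exp(−0.01·2) = 0.9802
N(d₁) = N(-0.04) = 0.4840;  N(d₂) = N(-0.26) = 0.3974
C = 450·0.4840 − 475·0.9802·0.3974 = 217.8000 − 185.0275 = 32.7725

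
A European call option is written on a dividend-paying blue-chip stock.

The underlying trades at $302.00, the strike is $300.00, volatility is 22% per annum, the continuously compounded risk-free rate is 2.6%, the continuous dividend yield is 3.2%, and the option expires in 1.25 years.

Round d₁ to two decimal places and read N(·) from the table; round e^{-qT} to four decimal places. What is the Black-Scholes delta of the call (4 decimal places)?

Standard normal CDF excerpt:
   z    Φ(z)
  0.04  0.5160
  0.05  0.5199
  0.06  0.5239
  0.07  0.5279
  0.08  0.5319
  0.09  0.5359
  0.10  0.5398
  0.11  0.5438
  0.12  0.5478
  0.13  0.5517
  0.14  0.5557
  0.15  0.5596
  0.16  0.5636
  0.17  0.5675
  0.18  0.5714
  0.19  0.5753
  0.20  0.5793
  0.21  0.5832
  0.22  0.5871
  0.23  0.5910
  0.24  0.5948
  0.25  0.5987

σ√T = 0.22 × 1.1180 = 0.2460
ln(S/K) + (r − q + σ²/2)T = ln(302/300) + (0.026 − 0.032 + 0.22²/2)·1.25 = 0.0066 + 0.0227 = 0.0294
d₁ = 0.0294 / 0.2460 = 0.1195 ≈ 0.12
N(d₁) = N(0.12) = 0.5478
Δ_call = e^(−qT)·N(d₁) = 0.9608·0.5478 = 0.5263

0.5263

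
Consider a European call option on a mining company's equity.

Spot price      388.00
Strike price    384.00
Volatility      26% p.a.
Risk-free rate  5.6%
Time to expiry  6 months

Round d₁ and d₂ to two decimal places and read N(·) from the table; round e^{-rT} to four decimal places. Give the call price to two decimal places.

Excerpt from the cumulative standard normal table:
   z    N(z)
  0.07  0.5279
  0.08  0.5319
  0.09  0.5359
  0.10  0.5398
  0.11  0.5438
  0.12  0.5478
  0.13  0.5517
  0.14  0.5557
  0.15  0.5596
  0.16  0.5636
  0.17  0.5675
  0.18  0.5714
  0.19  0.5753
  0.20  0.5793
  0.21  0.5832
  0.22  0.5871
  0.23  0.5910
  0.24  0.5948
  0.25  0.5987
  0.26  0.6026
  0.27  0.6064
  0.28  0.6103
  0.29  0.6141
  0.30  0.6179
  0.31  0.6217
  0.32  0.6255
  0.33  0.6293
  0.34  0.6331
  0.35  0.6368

35.20

σ√T = 0.26·√0.5 = 0.1838
d₁ = [ln(388/384) + (0.056 + ½·0.26²)·0.5] / (σ√T) = (0.0104 + 0.0449) / 0.1838 = 0.3006 ≈ 0.30
d₂ = 0.3006 − 0.1838 = 0.1167 ≈ 0.12
e^(−rT) = e^(−0.056·0.5) = 0.9724
N(d₁) = N(0.30) = 0.6179;  N(d₂) = N(0.12) = 0.5478
C = 388·0.6179 − 384·0.9724·0.5478 = 239.7452 − 204.5494 = 35.1958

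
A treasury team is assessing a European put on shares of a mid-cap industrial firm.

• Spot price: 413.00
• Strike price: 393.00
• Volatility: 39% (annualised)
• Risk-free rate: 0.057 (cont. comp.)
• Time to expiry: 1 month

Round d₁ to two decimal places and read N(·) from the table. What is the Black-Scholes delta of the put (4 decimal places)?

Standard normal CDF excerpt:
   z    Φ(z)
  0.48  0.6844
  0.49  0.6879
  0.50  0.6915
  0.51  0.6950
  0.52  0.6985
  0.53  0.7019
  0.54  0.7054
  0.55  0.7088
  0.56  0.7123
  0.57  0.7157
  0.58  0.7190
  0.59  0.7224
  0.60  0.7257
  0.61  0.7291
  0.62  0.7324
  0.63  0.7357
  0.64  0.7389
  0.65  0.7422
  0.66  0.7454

σ√T = 0.39·√0.08333 = 0.1126
d₁ = [ln(413/393) + (0.057 + 0.39²/2)·0.08333] / 0.1126 = [0.0496 + 0.0111] / 0.1126 = 0.5394 which rounds to 0.54
N(d₁) = N(0.54) = 0.7054
Δ_put = N(d₁) − 1 = 0.7054 − 1 = -0.2946

-0.2946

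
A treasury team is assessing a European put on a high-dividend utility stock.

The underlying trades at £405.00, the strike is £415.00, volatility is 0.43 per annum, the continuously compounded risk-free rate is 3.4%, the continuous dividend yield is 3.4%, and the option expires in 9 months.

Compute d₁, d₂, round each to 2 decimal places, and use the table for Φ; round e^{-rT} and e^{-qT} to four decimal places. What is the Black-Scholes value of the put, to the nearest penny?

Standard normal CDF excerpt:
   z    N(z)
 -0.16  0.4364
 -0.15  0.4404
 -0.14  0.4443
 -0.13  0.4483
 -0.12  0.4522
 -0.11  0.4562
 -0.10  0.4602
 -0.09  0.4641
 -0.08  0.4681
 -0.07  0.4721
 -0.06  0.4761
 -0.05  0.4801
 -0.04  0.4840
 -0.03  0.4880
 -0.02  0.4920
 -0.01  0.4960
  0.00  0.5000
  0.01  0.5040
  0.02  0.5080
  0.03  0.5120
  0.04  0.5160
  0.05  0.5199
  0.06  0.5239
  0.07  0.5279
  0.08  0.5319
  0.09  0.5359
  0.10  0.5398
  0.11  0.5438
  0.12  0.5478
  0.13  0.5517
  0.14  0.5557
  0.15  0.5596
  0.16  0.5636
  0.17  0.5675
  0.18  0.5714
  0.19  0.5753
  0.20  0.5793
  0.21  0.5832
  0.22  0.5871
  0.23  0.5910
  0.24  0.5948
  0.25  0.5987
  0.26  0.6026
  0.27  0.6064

σ√T = 0.43 × 0.8660 = 0.3724
d₁ = [ln(405/415) + (0.034 − 0.034 + ½·0.43²)·0.75] / (σ√T) = (-0.0244 + 0.0693) / 0.3724 = 0.1207 ⇒ 0.12
d₂ = 0.1207 − 0.3724 = -0.2517 ⇒ -0.25
exp(−qT) = exp(−0.034·0.75) = 0.9748;  exp(−rT) = exp(−0.034·0.75) = 0.9748
P = 415·0.9748·N(0.25) − 405·0.9748·N(-0.12) = 415·0.9748·0.5987 − 405·0.9748·0.4522 = 242.1993 − 178.5258 = 63.6734

£63.67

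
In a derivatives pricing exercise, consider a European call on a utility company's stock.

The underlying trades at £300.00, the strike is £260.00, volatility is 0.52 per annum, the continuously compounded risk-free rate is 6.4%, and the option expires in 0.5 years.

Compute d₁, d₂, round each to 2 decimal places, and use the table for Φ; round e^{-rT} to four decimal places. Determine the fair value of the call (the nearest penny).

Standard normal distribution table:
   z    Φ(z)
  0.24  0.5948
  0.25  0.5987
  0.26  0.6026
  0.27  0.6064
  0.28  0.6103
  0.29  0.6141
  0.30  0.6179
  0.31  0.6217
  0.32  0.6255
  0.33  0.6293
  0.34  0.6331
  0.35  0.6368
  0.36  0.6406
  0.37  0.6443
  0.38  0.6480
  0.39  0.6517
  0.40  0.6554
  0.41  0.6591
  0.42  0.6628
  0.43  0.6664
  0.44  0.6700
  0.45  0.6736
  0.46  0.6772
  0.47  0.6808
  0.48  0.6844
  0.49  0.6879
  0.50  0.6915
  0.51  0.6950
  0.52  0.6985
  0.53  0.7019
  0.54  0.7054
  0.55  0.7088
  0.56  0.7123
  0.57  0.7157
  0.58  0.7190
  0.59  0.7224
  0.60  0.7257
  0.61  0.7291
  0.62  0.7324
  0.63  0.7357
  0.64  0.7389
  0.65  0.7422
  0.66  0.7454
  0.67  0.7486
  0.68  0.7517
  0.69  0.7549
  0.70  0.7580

£68.98

σ√T = 0.52·√0.5 = 0.3677
d₁ = [ln(300/260) + (0.064 + 0.52²/2)·0.5] / 0.3677 = [0.1431 + 0.0996] / 0.3677 = 0.6601 ≈ 0.66
d₂ = d₁ − σ√T = 0.6601 − 0.3677 = 0.2924 ≈ 0.29
exp(−rT) = exp(−0.064·0.5) = 0.9685
N(d₁) = N(0.66) = 0.7454;  N(d₂) = N(0.29) = 0.6141
C = 300·0.7454 − 260·0.9685·0.6141 = 223.6200 − 154.6365 = 68.9835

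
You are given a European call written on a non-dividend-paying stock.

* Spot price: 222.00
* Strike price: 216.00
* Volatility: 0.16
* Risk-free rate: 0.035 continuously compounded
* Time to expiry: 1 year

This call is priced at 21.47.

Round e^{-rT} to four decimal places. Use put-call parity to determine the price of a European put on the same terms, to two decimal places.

e^(−rT) = e^(−0.035·1) = 0.9656
Put-call parity: C − P = S − K·e^(−rT) = 222 − 216·0.9656 = 222 − 208.5696 = 13.4304
P = C − (C − P) = 21.47 − (13.4304) = 8.0396

8.04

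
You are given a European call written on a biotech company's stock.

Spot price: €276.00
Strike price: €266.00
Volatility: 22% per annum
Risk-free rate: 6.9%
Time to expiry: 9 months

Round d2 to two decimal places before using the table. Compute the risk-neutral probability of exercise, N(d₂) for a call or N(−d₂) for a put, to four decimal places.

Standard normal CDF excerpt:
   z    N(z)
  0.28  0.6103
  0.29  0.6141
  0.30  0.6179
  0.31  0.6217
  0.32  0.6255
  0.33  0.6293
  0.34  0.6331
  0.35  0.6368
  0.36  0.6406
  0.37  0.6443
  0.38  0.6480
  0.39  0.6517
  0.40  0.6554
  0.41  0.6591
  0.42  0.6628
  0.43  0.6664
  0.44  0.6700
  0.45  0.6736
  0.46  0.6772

σ√T = 0.22 × 0.8660 = 0.1905
d₁ = [ln(276/266) + (0.069 + ½·0.22²)·0.75] / (σ√T) = (0.0369 + 0.0699) / 0.1905 = 0.5606 ⇒ 0.56
d₂ = 0.5606 − 0.1905 = 0.3701 ⇒ 0.37
Risk-neutral Pr[S_T > K] = N(d₂) = N(0.37) = 0.6443

0.6443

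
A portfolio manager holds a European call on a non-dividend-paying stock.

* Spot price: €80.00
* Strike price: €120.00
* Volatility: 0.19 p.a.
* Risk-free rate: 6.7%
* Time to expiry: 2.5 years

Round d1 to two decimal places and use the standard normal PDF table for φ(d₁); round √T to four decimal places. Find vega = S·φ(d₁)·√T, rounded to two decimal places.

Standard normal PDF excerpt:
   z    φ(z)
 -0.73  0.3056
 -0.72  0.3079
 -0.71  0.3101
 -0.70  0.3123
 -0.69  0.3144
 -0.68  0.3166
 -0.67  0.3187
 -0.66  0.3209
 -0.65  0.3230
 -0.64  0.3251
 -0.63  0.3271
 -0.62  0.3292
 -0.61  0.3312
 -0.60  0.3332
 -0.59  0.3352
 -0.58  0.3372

σ√T = 0.19 × 1.5811 = 0.3004
d₁ = [ln(80/120) + (0.067 + ½·0.19²)·2.5] / (σ√T) = (-0.4055 + 0.2126) / 0.3004 = -0.6419 ⇒ -0.64
√T = √2.5 = 1.5811
φ(d₁) = φ(-0.64) = 0.3251
vega = S·φ(d₁)·√T = 80·0.3251·1.5811 = 41.1212

41.12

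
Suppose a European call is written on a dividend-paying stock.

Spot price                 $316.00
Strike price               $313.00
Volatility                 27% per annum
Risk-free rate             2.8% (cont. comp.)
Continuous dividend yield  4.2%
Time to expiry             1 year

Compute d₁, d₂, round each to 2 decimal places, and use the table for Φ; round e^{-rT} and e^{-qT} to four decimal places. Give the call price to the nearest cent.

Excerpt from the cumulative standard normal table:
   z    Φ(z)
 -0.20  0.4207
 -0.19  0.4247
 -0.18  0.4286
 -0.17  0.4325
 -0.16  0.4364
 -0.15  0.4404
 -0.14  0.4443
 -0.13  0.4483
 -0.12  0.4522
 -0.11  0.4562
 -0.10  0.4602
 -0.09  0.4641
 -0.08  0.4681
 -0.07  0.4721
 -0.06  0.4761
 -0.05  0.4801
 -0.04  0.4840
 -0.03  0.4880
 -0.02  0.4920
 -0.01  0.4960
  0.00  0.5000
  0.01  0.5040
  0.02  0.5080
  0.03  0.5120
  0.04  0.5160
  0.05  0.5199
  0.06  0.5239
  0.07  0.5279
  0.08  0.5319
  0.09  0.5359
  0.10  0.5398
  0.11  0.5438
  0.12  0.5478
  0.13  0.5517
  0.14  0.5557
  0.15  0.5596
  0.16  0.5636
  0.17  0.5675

$31.95

T = 1;  σ√T = 0.2700
d₁ = [ln(316/313) + (0.028 − 0.042 + 0.27²/2)·1] / 0.2700 = [0.0095 + 0.0225] / 0.2700 = 0.1185 which rounds to 0.12
d₂ = d₁ − σ√T = 0.1185 − 0.2700 = -0.1515 which rounds to -0.15
exp(−qT) = exp(−0.042·1) = 0.9589;  exp(−rT) = exp(−0.028·1) = 0.9724
C = 316·0.9589·N(0.12) − 313·0.9724·N(-0.15) = 316·0.9589·0.5478 − 313·0.9724·0.4404 = 165.9902 − 134.0407 = 31.9495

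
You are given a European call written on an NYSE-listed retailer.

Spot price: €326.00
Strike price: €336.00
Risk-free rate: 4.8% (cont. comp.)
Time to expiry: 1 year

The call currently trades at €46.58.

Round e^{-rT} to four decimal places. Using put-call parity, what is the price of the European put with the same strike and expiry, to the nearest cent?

€40.82

e^(−rT) = e^(−0.048·1) = 0.9531
Put-call parity: C − P = S − K·e^(−rT) = 326 − 336·0.9531 = 326 − 320.2416 = 5.7584
P = C − (C − P) = 46.58 − (5.7584) = 40.8216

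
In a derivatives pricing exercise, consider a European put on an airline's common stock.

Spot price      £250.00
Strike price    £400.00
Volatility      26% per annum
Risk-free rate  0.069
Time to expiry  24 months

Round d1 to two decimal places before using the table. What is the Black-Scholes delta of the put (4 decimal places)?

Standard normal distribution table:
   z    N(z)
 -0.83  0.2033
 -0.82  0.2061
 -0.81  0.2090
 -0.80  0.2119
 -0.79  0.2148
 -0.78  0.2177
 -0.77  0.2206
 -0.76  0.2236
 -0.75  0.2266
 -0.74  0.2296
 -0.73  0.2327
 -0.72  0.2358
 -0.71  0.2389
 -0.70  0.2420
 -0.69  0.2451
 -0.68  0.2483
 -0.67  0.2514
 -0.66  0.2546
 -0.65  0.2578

-0.7642

σ√T = 0.26·√2 = 0.3677
d₁ = [ln(250/400) + (0.069 + 0.26²/2)·2] / 0.3677 = [-0.4700 + 0.2056] / 0.3677 = -0.7191 which rounds to -0.72
N(d₁) = N(-0.72) = 0.2358
Δ_put = N(d₁) − 1 = 0.2358 − 1 = -0.7642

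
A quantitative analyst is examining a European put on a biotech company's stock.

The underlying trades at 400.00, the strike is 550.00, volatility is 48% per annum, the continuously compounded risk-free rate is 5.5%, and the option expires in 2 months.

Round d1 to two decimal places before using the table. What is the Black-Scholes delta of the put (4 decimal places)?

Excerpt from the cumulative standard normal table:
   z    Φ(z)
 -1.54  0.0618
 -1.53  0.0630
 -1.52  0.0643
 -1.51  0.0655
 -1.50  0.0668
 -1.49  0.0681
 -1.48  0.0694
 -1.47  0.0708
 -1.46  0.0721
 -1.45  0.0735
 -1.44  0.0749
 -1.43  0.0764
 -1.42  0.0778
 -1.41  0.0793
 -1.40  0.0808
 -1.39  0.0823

σ√T = 0.48·√0.1667 = 0.1960
d₁ = [ln(400/550) + (0.055 + ½·0.48²)·0.1667] / (σ√T) = (-0.3185 + 0.0284) / 0.1960 = -1.4803 ⇒ -1.48
N(d₁) = N(-1.48) = 0.0694
Δ_put = N(d₁) − 1 = 0.0694 − 1 = -0.9306

-0.9306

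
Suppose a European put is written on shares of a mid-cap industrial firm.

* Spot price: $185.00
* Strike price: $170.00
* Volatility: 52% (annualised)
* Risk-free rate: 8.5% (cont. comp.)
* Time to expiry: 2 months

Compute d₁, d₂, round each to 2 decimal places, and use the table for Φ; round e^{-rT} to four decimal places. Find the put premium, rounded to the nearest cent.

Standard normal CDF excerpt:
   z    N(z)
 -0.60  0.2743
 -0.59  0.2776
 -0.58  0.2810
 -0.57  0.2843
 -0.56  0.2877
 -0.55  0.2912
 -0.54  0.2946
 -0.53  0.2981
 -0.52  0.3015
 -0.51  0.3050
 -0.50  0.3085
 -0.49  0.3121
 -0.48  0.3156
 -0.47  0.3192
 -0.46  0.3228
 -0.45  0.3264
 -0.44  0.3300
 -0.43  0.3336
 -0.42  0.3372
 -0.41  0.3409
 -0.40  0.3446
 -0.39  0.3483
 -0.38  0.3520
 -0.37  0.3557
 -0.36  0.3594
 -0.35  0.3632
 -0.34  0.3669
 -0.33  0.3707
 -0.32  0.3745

σ√T = 0.52·√0.1667 = 0.2123
ln(S/K) + (r + σ²/2)T = ln(185/170) + (0.085 + 0.52²/2)·0.1667 = 0.0846 + 0.0367 = 0.1213
d₁ = 0.1213 / 0.2123 = 0.5712 ⇒ 0.57
d₂ = d₁ − σ√T = 0.5712 − 0.2123 = 0.3589 ⇒ 0.36
exp(−rT) = exp(−0.085·0.1667) = 0.9859
N(−d₂) = N(-0.36) = 0.3594;  N(−d₁) = N(-0.57) = 0.2843
P = 170·0.9859·0.3594 − 185·0.2843 = 60.2365 − 52.5955 = 7.6410

$7.64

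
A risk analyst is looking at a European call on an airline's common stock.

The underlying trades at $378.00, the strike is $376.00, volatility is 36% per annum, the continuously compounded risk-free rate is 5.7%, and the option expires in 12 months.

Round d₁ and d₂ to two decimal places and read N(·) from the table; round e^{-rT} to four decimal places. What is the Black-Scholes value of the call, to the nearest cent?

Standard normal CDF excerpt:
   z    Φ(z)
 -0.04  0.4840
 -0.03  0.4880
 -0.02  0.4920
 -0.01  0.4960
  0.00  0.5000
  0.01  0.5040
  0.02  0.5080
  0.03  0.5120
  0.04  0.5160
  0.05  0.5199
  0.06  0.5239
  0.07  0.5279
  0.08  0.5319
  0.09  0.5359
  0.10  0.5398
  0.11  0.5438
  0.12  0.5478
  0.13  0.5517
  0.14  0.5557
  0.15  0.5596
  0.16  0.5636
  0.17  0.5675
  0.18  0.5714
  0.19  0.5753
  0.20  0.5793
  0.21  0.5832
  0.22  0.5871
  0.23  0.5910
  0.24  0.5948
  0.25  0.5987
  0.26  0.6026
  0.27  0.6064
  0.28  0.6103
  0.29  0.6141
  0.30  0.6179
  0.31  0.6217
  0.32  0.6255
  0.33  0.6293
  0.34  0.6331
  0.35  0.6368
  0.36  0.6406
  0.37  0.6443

σ√T = 0.36·√1 = 0.3600
d₁ = [ln(378/376) + (0.057 + 0.36²/2)·1] / 0.3600 = [0.0053 + 0.1218] / 0.3600 = 0.3531 which rounds to 0.35
d₂ = d₁ − σ√T = 0.3531 − 0.3600 = -0.0069 which rounds to -0.01
e^(−rT) = e^(−0.057·1) = 0.9446
C = 378·N(0.35) − 376·0.9446·N(-0.01) = 378·0.6368 − 376·0.9446·0.4960 = 240.7104 − 176.1641 = 64.5463

$64.55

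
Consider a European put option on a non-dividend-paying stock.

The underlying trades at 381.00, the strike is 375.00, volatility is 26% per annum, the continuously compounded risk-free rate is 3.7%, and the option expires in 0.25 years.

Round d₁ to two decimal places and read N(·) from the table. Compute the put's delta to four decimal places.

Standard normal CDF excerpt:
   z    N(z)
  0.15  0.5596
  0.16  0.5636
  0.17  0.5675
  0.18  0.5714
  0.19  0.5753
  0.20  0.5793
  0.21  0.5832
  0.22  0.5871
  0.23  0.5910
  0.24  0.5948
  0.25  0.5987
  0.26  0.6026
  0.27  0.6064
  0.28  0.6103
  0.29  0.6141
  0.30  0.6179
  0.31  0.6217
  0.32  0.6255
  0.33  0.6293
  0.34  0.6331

σ√T = 0.26·√0.25 = 0.1300
d₁ = [ln(381/375) + (0.037 + 0.26²/2)·0.25] / 0.1300 = [0.0159 + 0.0177] / 0.1300 = 0.2583 which rounds to 0.26
N(d₁) = N(0.26) = 0.6026
Δ_put = N(d₁) − 1 = 0.6026 − 1 = -0.3974

-0.3974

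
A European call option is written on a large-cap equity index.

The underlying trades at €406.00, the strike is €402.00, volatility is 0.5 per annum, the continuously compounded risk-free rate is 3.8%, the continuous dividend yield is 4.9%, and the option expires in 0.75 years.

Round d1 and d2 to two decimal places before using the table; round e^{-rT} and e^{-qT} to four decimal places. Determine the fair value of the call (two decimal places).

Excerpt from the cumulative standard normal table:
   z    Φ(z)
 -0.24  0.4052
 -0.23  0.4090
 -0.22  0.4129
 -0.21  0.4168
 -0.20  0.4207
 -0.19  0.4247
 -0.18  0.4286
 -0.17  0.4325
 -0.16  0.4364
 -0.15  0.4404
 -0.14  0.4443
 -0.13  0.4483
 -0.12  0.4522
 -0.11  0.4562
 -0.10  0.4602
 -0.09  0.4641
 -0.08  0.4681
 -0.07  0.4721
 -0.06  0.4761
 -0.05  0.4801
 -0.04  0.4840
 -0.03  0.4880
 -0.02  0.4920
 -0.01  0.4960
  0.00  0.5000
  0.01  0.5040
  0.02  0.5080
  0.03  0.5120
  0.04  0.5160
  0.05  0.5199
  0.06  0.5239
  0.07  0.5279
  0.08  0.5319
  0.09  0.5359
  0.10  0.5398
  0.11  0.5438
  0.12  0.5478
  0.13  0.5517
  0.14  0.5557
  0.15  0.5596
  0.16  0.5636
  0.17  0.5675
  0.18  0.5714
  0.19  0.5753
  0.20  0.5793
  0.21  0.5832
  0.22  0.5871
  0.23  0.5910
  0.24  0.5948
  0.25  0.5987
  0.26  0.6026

σ√T = 0.5 × 0.8660 = 0.4330
d₁ = [ln(406/402) + (0.038 − 0.049 + ½·0.5²)·0.75] / (σ√T) = (0.0099 + 0.0855) / 0.4330 = 0.2203 ≈ 0.22
d₂ = 0.2203 − 0.4330 = -0.2127 ≈ -0.21
e^(−qT) = e^(−0.049·0.75) = 0.9639;  e^(−rT) = e^(−0.038·0.75) = 0.9719
C = 406·0.9639·N(0.22) − 402·0.9719·N(-0.21) = 406·0.9639·0.5871 − 402·0.9719·0.4168 = 229.7577 − 162.8453 = 66.9124

€66.91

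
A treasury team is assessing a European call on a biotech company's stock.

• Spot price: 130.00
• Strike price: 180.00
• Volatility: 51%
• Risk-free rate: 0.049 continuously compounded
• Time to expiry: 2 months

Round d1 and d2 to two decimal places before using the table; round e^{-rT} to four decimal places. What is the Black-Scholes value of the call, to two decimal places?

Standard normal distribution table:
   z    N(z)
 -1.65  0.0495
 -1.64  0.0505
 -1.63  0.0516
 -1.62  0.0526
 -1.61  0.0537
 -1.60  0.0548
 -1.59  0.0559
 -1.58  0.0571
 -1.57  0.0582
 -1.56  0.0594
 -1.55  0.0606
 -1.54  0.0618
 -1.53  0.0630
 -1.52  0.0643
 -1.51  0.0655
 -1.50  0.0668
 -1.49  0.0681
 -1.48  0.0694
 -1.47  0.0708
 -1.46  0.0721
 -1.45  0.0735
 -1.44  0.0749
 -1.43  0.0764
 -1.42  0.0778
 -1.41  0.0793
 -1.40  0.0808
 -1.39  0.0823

0.90

σ√T = 0.51·√0.1667 = 0.2082
d₁ = [ln(130/180) + (0.049 + 0.51²/2)·0.1667] / 0.2082 = [-0.3254 + 0.0298] / 0.2082 = -1.4197 which rounds to -1.42
d₂ = d₁ − σ√T = -1.4197 − 0.2082 = -1.6279 which rounds to -1.63
exp(−rT) = exp(−0.049·0.1667) = 0.9919
C = 130·N(-1.42) − 180·0.9919·N(-1.63) = 130·0.0778 − 180·0.9919·0.0516 = 10.1140 − 9.2128 = 0.9012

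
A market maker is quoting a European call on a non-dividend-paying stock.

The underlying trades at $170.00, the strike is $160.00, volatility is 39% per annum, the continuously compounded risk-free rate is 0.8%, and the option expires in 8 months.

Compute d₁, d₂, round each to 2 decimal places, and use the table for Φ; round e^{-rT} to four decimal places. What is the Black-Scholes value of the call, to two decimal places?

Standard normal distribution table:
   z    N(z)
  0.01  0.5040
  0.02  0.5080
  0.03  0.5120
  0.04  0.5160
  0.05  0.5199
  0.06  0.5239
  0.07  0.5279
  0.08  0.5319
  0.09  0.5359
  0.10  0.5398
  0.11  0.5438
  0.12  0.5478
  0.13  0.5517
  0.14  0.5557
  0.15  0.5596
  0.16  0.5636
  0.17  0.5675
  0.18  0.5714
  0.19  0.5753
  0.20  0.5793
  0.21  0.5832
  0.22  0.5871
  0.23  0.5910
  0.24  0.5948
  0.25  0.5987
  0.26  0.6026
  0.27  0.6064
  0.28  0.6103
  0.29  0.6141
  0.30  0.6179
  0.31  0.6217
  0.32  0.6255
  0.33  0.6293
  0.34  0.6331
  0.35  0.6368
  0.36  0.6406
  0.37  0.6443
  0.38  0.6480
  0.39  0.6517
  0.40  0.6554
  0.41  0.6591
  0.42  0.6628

σ√T = 0.39·√0.6667 = 0.3184
d₁ = [ln(170/160) + (0.008 + ½·0.39²)·0.6667] / (σ√T) = (0.0606 + 0.0560) / 0.3184 = 0.3663 ⇒ 0.37
d₂ = 0.3663 − 0.3184 = 0.0479 ⇒ 0.05
e^(−rT) = e^(−0.008·0.6667) = 0.9947
N(d₁) = N(0.37) = 0.6443;  N(d₂) = N(0.05) = 0.5199
C = 170·0.6443 − 160·0.9947·0.5199 = 109.5310 − 82.7431 = 26.7879

$26.79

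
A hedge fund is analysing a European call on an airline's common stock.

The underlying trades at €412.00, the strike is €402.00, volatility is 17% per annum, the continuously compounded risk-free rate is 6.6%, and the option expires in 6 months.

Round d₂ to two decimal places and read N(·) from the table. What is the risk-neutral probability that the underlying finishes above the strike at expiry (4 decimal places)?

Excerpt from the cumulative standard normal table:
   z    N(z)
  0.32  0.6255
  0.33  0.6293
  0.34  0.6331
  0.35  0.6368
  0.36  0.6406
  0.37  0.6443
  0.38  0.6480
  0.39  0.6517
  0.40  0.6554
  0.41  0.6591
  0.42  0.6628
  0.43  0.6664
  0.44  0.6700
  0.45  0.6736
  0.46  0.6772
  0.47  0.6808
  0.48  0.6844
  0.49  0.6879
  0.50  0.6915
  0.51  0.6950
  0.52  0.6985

σ√T = 0.17 × 0.7071 = 0.1202
d₁ = [ln(412/402) + (0.066 + ½·0.17²)·0.5] / (σ√T) = (0.0246 + 0.0402) / 0.1202 = 0.5390 ≈ 0.54
d₂ = 0.5390 − 0.1202 = 0.4188 ≈ 0.42
Pr(exercise) under Q = N(d₂) = 0.6628

0.6628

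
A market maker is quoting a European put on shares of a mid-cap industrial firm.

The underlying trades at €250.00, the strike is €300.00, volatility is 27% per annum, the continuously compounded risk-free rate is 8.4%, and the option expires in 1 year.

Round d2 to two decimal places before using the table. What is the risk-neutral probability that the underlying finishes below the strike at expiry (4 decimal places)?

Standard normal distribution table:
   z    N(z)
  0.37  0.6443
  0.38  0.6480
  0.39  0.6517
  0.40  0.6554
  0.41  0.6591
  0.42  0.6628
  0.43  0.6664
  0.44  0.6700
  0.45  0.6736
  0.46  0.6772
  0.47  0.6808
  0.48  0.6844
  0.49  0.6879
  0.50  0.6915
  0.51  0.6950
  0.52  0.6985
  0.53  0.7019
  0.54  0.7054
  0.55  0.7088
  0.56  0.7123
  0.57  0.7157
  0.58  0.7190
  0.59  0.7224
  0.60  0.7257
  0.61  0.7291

σ√T = 0.27 × 1.0000 = 0.2700
d₁ = [ln(250/300) + (0.084 + ½·0.27²)·1] / (σ√T) = (-0.1823 + 0.1205) / 0.2700 = -0.2292 which rounds to -0.23
d₂ = -0.2292 − 0.2700 = -0.4992 which rounds to -0.50
Pr(exercise) under Q = N(−d₂) = N(0.50) = 0.6915

0.6915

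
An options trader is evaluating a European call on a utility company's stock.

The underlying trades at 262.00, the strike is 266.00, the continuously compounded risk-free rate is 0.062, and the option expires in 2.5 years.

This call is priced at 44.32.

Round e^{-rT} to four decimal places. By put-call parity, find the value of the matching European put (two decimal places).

10.12

e^(−rT) = e^(−0.062·2.5) = 0.8564
Put-call parity: C − P = S − K·e^(−rT) = 262 − 266·0.8564 = 262 − 227.8024 = 34.1976
P = C − (C − P) = 44.32 − (34.1976) = 10.1224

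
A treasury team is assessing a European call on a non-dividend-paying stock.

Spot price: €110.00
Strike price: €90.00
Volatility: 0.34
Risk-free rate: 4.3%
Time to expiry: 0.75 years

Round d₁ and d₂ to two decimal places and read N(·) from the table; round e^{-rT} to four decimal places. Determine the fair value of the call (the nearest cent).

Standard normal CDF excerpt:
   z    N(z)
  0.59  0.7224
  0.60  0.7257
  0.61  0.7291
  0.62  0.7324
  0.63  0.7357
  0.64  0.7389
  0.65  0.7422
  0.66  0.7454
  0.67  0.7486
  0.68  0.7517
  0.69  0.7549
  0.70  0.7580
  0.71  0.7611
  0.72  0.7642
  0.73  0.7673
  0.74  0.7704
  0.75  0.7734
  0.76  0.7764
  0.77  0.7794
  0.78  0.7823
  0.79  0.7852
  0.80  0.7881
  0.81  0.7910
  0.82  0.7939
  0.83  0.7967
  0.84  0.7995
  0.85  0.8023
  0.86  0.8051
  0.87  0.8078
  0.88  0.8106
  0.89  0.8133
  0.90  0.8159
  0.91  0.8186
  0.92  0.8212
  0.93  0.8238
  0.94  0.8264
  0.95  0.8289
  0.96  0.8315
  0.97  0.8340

σ√T = 0.34 × 0.8660 = 0.2944
ln(S/K) + (r + σ²/2)T = ln(110/90) + (0.043 + 0.34²/2)·0.75 = 0.2007 + 0.0756 = 0.2763
d₁ = 0.2763 / 0.2944 = 0.9383 which rounds to 0.94
d₂ = d₁ − σ√T = 0.9383 − 0.2944 = 0.6438 which rounds to 0.64
exp(−rT) = exp(−0.043·0.75) = 0.9683
N(d₁) = N(0.94) = 0.8264;  N(d₂) = N(0.64) = 0.7389
C = 110·0.8264 − 90·0.9683·0.7389 = 90.9040 − 64.3929 = 26.5111

€26.51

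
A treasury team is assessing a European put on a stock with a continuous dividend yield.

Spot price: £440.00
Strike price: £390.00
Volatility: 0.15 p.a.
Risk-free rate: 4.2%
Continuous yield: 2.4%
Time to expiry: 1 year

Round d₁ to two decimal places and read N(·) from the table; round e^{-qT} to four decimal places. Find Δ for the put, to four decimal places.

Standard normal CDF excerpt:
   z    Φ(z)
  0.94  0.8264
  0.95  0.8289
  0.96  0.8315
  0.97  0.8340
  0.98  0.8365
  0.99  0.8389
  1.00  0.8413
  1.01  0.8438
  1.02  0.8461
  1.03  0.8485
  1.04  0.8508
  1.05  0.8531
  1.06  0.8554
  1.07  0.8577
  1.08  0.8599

σ√T = 0.15·√1 = 0.1500
d₁ = [ln(440/390) + (0.042 − 0.024 + 0.15²/2)·1] / 0.1500 = [0.1206 + 0.0293] / 0.1500 = 0.9992 ≈ 1.00
N(d₁) = N(1.00) = 0.8413
Δ_put = exp(−qT)·(N(d₁) − 1) = 0.9763·(0.8413 − 1) = -0.1549

-0.1549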